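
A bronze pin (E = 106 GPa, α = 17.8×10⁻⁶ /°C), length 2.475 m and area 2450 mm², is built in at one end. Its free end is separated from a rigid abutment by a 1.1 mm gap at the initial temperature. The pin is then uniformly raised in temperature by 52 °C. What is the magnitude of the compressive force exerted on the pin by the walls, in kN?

If the wall were absent the pin would grow by αΔT L = 17.8×10⁻⁶ × 52 × 2475 = 2.291 mm.
The gap closes (δ_free > 1.1 mm) and the wall then resists a further 2.291 − 1.1 = 1.191 mm of expansion.
That suppressed elongation corresponds to σ = E·Δ/L = 106×10³ × 1.191/2475 = 51 MPa.
Force on the wall = σA = 51 × 2450 mm² = 125 kN.

P ≈ 125 kN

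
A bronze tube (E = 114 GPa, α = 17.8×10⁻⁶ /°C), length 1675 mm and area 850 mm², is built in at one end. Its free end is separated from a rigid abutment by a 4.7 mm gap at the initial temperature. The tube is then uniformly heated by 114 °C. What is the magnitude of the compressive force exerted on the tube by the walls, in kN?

P ≈ 0 kN

Free thermal elongation = αΔT L = 17.8×10⁻⁶ × 114 × 1675 = 3.399 mm.
This is smaller than the 4.7 mm clearance, so the tube expands freely without reaching the stop — the stress is zero.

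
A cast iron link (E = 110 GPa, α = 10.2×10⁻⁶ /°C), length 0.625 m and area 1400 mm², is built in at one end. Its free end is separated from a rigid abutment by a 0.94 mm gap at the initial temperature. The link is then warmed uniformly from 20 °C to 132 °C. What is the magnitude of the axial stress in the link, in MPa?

σ ≈ 0 MPa

Unrestrained expansion: δ_free = αΔT L = 10.2×10⁻⁶ × 112 × 625 = 0.714 mm.
Since δ_free = 0.714 mm is less than the 0.94 mm gap, the link never touches the wall. No axial force develops.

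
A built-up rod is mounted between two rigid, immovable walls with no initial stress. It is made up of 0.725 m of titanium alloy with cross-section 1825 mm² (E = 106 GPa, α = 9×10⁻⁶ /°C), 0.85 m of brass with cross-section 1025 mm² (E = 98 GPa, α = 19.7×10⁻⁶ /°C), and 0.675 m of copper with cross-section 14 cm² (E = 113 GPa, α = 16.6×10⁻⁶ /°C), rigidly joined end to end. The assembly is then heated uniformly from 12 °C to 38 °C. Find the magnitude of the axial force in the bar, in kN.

P ≈ 54.4 kN (compressive)

If the supports were absent, the total length change would be Σ αᵢΔT Lᵢ = 9×10⁻⁶×26×725 + 19.7×10⁻⁶×26×850 + 16.6×10⁻⁶×26×675 = 0.8963 mm.
The walls prevent any net length change, so an axial force P (same in every segment) develops. Compatibility: P · Σ Lᵢ/(AᵢEᵢ) = δ_free.
Σ Lᵢ/(AᵢEᵢ) = 725/(1825×106×10³) + 850/(1025×98×10³) + 675/(1400×113×10³) = 1.648×10⁻⁵ mm/N.
P = 0.8963 / 1.648×10⁻⁵ = 54400 N = 54.4 kN, compressive.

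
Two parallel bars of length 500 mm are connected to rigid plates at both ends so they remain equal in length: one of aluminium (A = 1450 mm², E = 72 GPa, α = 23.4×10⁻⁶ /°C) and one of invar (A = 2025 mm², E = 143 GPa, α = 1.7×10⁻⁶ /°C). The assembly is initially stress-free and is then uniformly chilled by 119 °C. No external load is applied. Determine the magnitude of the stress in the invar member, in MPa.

The aluminium has the larger α, so on cooling it would change length more than the invar if both were free. The rigid plates force a common final length, so the aluminium is put into tension and the invar into compression, with equal and opposite forces P (no external load).
Compatibility of the two members (thermal + elastic change equal): (α₁ − α₂)ΔT = P·[1/(A₁E₁) + 1/(A₂E₂)].
|α₁ − α₂|·ΔT = 21.7×10⁻⁶ × 119 = 0.002582.
1/(A₁E₁) + 1/(A₂E₂) = 1/(1450×72×10³) + 1/(2025×143×10³) = 1.303×10⁻⁸ N⁻¹.
So P = 0.002582 / 1.303×10⁻⁸ = 198.2 kN.
σ_{invar} = P/A₂ = 198200/2025 = 97.85 MPa, compressive.

σ ≈ 97.9 MPa (compressive)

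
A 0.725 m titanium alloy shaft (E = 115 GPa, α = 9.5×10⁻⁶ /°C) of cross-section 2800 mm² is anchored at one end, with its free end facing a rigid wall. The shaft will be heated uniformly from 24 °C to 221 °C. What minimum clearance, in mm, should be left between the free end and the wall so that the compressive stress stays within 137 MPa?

With no wall the shaft would lengthen by αΔT L = 9.5×10⁻⁶ × 197 × 725 = 1.357 mm.
At the allowable stress the elastic shortening the wall may impose is σL/E = 137 × 725 / (115×10³) = 0.8637 mm.
So the gap has to take up the difference, g_min = δ_free − σL/E = 1.357 − 0.8637 = 0.4931 mm.

g ≈ 0.493 mm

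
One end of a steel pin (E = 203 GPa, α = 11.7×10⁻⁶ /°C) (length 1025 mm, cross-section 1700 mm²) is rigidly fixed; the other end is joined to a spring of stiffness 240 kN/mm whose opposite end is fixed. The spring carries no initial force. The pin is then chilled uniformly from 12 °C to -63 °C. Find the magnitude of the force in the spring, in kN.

The unrestrained thermal change is αΔT L = 11.7×10⁻⁶ × 75 × 1025 = 0.8994 mm.
Let P be the tensile force in the spring. The pin extends elastically by PL/(AE) and the spring stretches by P/k; together these equal δ_free.
P [ L/(AE) + 1/k ] = δ_free → P [ 1025/(1700×203×10³) + 1/(240×10³) ] = 0.8994.
P = 0.8994 / 7.137×10⁻⁶ = 126000 N.

P ≈ 126 kN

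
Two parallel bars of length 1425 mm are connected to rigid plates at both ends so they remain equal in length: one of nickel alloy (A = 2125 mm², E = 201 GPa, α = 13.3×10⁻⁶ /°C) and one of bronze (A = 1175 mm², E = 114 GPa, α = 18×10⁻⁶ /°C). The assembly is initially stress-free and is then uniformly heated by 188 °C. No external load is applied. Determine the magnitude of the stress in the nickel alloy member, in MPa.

The bronze has the larger α, so on heating it would change length more than the nickel alloy if both were free. The rigid plates force a common final length, so the bronze is put into compression and the nickel alloy into tension, with equal and opposite forces P (no external load).
Equating the net (thermal + elastic) strains gives |α₁ − α₂|·ΔT = P·[1/(A₁E₁) + 1/(A₂E₂)].
|α₁ − α₂|·ΔT = 4.7×10⁻⁶ × 188 = 0.0008836.
1/(A₁E₁) + 1/(A₂E₂) = 1/(2125×201×10³) + 1/(1175×114×10³) = 9.807×10⁻⁹ N⁻¹.
P = 0.0008836 / 9.807×10⁻⁹ = 90100 N = 90.1 kN.
σ_{nickel alloy} = P/A₁ = 90100/2125 = 42.4 MPa, tensile.

σ ≈ 42.4 MPa (tensile)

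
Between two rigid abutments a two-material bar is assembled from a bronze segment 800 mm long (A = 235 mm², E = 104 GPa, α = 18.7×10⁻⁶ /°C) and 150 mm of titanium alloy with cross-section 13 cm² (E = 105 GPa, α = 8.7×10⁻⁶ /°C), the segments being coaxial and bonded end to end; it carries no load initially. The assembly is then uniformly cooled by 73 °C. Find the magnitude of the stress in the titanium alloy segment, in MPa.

σ ≈ 27 MPa (tensile)

Free thermal contraction of the whole bar: Σ αᵢΔT Lᵢ = 18.7×10⁻⁶×73×800 + 8.7×10⁻⁶×73×150 = 1.187 mm.
The walls prevent any net length change, so an axial force P (same in every segment) develops. Compatibility: P · Σ Lᵢ/(AᵢEᵢ) = δ_free.
The series flexibility is Σ Lᵢ/(AᵢEᵢ) = 800/(235×104×10³) + 150/(1300×105×10³) = 3.383×10⁻⁵ mm/N.
P = 1.187 / 3.383×10⁻⁵ = 35100 N = 35.1 kN, tensile.
σ_{titanium alloy} = P / A = 35100 / 1300 = 27 MPa.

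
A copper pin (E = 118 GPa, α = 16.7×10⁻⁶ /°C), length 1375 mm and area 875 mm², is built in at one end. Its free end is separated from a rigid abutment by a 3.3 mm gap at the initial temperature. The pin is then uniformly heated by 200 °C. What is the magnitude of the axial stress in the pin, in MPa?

σ ≈ 111 MPa (compressive)

If the wall were absent the pin would grow by αΔT L = 16.7×10⁻⁶ × 200 × 1375 = 4.593 mm.
This exceeds the 3.3 mm gap, so the wall pushes back. The portion of expansion that must be recovered elastically is δ_free − gap = 4.593 − 3.3 = 1.293 mm.
That suppressed elongation corresponds to σ = E·Δ/L = 118×10³ × 1.293/1375 = 110.9 MPa.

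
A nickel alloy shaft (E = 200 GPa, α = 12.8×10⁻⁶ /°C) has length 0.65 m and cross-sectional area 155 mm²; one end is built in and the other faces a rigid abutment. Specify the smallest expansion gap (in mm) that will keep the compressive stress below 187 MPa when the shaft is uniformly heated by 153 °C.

g ≈ 0.665 mm

With no wall the shaft would lengthen by αΔT L = 12.8×10⁻⁶ × 153 × 650 = 1.273 mm.
A stress of 187 MPa corresponds to the wall pushing the shaft back by σL/E = 187×650/(200×10³) = 0.6078 mm.
The gap must absorb the remainder: g_min = 1.273 − 0.6078 = 0.6652 mm.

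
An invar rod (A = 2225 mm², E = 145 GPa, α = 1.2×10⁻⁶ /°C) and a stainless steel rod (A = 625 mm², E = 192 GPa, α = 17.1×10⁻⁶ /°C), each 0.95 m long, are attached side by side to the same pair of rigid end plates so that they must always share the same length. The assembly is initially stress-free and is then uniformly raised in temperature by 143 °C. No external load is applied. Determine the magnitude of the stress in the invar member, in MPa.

σ ≈ 89.4 MPa (tensile)

The stainless steel has the larger α, so on heating it would change length more than the invar if both were free. The rigid plates force a common final length, so the stainless steel is put into compression and the invar into tension, with equal and opposite forces P (no external load).
Equating the net (thermal + elastic) strains gives |α₁ − α₂|·ΔT = P·[1/(A₁E₁) + 1/(A₂E₂)].
|α₁ − α₂|·ΔT = 15.9×10⁻⁶ × 143 = 0.002274.
1/(A₁E₁) + 1/(A₂E₂) = 1/(2225×145×10³) + 1/(625×192×10³) = 1.143×10⁻⁸ N⁻¹.
P = 0.002274 / 1.143×10⁻⁸ = 198900 N = 198.9 kN.
σ_{invar} = P/A₁ = 198900/2225 = 89.38 MPa, tensile.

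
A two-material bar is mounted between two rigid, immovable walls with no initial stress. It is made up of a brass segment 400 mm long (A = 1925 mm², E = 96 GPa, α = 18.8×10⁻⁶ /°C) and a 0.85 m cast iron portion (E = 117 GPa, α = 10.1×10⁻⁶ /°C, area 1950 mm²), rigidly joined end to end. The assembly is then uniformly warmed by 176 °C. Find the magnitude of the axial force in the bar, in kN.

P ≈ 481 kN (compressive)

With the walls removed the bar would change length by δ_free = Σ αᵢΔT Lᵢ = 18.8×10⁻⁶×176×400 + 10.1×10⁻⁶×176×850 = 2.834 mm.
The rigid supports impose zero overall length change; the single axial force P common to all segments must satisfy P Σ Lᵢ/(AᵢEᵢ) = δ_free.
The series flexibility is Σ Lᵢ/(AᵢEᵢ) = 400/(1925×96×10³) + 850/(1950×117×10³) = 5.89×10⁻⁶ mm/N.
So P = 2.834 / 5.89×10⁻⁶ = 481.2 kN, compressive.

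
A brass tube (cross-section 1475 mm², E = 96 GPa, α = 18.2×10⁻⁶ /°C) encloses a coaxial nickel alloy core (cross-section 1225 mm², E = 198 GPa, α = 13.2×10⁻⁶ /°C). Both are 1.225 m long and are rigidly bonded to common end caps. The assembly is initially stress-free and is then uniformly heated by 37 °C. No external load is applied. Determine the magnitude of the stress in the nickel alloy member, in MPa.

Equilibrium of a rigid end plate with no external load gives equal and opposite internal forces ±P in the two members. Since α_{brass} > α_{nickel alloy}, heating drives the brass into compression and the nickel alloy into tension.
Compatibility of the two members (thermal + elastic change equal): (α₁ − α₂)ΔT = P·[1/(A₁E₁) + 1/(A₂E₂)].
|α₁ − α₂|·ΔT = 5×10⁻⁶ × 37 = 0.000185.
1/(A₁E₁) + 1/(A₂E₂) = 1/(1475×96×10³) + 1/(1225×198×10³) = 1.119×10⁻⁸ N⁻¹.
So P = 0.000185 / 1.119×10⁻⁸ = 16.54 kN.
σ_{nickel alloy} = P/A₂ = 16540/1225 = 13.5 MPa, tensile.

σ ≈ 13.5 MPa (tensile)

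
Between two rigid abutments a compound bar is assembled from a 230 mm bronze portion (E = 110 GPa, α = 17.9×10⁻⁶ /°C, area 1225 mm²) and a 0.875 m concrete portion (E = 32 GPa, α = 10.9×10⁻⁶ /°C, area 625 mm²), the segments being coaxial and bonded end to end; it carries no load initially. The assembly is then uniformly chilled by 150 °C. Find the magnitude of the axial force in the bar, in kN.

With the walls removed the bar would change length by δ_free = Σ αᵢΔT Lᵢ = 17.9×10⁻⁶×150×230 + 10.9×10⁻⁶×150×875 = 2.048 mm.
Since the ends are fixed, an axial force P builds up, equal in every segment, with P · Σ Lᵢ/(AᵢEᵢ) = δ_free.
Σ Lᵢ/(AᵢEᵢ) = 230/(1225×110×10³) + 875/(625×32×10³) = 4.546×10⁻⁵ mm/N.
Hence P = δ_free / Σ(L/AE) = 2.048/4.546×10⁻⁵ = 45.06 kN (tensile).

P ≈ 45.1 kN (tensile)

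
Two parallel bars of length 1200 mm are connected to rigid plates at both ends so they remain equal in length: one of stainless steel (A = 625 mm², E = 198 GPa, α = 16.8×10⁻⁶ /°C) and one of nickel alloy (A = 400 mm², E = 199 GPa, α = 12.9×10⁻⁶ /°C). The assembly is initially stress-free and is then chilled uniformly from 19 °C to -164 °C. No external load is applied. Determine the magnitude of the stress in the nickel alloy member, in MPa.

σ ≈ 86.4 MPa (compressive)

Both members must finish at the same length. With the larger α, the stainless steel tends to over-contract; the plates restrain it, putting the stainless steel in tension and the nickel alloy in compression. With no external load the two internal forces are equal and opposite, magnitude P.
Setting the final lengths equal and cancelling L: (α₁ − α₂)ΔT = P/(A₁E₁) + P/(A₂E₂).
|α₁ − α₂|·ΔT = 3.9×10⁻⁶ × 183 = 0.0007137.
1/(A₁E₁) + 1/(A₂E₂) = 1/(625×198×10³) + 1/(400×199×10³) = 2.064×10⁻⁸ N⁻¹.
So P = 0.0007137 / 2.064×10⁻⁸ = 34.57 kN.
σ_{nickel alloy} = P/A₂ = 34570/400 = 86.43 MPa, compressive.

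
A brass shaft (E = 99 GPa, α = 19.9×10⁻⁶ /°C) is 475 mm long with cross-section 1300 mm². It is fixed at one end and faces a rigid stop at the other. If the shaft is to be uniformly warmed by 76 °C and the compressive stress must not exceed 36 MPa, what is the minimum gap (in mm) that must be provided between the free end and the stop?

g ≈ 0.546 mm

Free expansion if unrestrained: δ_free = αΔT L = 19.9×10⁻⁶ × 76 × 475 = 0.7184 mm.
A stress of 36 MPa corresponds to the wall pushing the shaft back by σL/E = 36×475/(99×10³) = 0.1727 mm.
So the gap has to take up the difference, g_min = δ_free − σL/E = 0.7184 − 0.1727 = 0.5457 mm.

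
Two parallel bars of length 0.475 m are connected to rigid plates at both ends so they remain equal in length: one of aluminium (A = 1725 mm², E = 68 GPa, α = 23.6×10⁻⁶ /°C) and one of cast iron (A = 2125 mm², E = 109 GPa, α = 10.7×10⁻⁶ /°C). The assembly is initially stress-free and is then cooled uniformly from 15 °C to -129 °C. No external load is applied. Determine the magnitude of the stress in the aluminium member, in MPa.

σ ≈ 83.9 MPa (tensile)

Both members must finish at the same length. With the larger α, the aluminium tends to over-contract; the plates restrain it, putting the aluminium in tension and the cast iron in compression. With no external load the two internal forces are equal and opposite, magnitude P.
Compatibility of the two members (thermal + elastic change equal): (α₁ − α₂)ΔT = P·[1/(A₁E₁) + 1/(A₂E₂)].
|α₁ − α₂|·ΔT = 12.9×10⁻⁶ × 144 = 0.001858.
1/(A₁E₁) + 1/(A₂E₂) = 1/(1725×68×10³) + 1/(2125×109×10³) = 1.284×10⁻⁸ N⁻¹.
P = 0.001858 / 1.284×10⁻⁸ = 144600 N = 144.6 kN.
σ_{aluminium} = P/A₁ = 144600/1725 = 83.85 MPa, tensile.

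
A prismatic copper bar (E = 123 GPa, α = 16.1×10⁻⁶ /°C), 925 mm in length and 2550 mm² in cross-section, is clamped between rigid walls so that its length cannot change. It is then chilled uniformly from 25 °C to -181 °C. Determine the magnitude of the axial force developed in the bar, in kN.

P ≈ 1040 kN (tensile)

With zero net strain, σ = E·αΔT = 123 GPa × 16.1×10⁻⁶ × 206 = 407.9 MPa.
Axial force P = σA = 407.9 × 2550 = 1.04×10⁶ N = 1040 kN, tensile.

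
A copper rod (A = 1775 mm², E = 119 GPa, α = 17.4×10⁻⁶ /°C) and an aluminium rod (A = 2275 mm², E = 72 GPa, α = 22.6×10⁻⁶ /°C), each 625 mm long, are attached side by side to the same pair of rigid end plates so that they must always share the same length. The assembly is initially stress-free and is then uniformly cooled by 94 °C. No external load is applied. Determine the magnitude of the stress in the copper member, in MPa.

The aluminium has the larger α, so on cooling it would change length more than the copper if both were free. The rigid plates force a common final length, so the aluminium is put into tension and the copper into compression, with equal and opposite forces P (no external load).
Setting the final lengths equal and cancelling L: (α₁ − α₂)ΔT = P/(A₁E₁) + P/(A₂E₂).
|α₁ − α₂|·ΔT = 5.2×10⁻⁶ × 94 = 0.0004888.
1/(A₁E₁) + 1/(A₂E₂) = 1/(1775×119×10³) + 1/(2275×72×10³) = 1.084×10⁻⁸ N⁻¹.
P = 0.0004888 / 1.084×10⁻⁸ = 45100 N = 45.1 kN.
σ_{copper} = P/A₁ = 45100/1775 = 25.41 MPa, compressive.

σ ≈ 25.4 MPa (compressive)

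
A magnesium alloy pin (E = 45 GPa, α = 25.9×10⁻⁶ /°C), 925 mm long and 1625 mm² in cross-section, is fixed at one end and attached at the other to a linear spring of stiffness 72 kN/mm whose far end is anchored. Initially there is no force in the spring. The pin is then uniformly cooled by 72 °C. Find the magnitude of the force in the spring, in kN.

P ≈ 65 kN

If the spring were absent the pin would shorten by αΔT L = 25.9×10⁻⁶ × 72 × 925 = 1.725 mm.
With a force P in the spring, the elastic change of the pin is PL/(AE) and that of the spring is P/k; compatibility requires their sum to equal δ_free.
So P = δ_free / [L/(AE) + 1/k] = 1.725 / [ 925/(1625×45×10³) + 1/(72×10³) ].
P = 1.725 / 2.654×10⁻⁵ = 65000 N.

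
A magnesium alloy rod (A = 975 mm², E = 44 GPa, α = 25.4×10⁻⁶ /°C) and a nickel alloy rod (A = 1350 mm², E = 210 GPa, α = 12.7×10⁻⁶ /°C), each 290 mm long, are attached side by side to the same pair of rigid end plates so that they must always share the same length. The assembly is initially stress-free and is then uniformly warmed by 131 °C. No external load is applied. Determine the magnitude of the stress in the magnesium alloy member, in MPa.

Both members must finish at the same length. With the larger α, the magnesium alloy tends to over-expand; the plates restrain it, putting the magnesium alloy in compression and the nickel alloy in tension. With no external load the two internal forces are equal and opposite, magnitude P.
Equating the net (thermal + elastic) strains gives |α₁ − α₂|·ΔT = P·[1/(A₁E₁) + 1/(A₂E₂)].
|α₁ − α₂|·ΔT = 12.7×10⁻⁶ × 131 = 0.001664.
1/(A₁E₁) + 1/(A₂E₂) = 1/(975×44×10³) + 1/(1350×210×10³) = 2.684×10⁻⁸ N⁻¹.
So P = 0.001664 / 2.684×10⁻⁸ = 61.99 kN.
σ_{magnesium alloy} = P/A₁ = 61990/975 = 63.58 MPa, compressive.

σ ≈ 63.6 MPa (compressive)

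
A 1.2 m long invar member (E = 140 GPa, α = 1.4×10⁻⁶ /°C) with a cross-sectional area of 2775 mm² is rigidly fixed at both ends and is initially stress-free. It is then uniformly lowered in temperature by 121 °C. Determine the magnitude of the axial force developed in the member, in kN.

P ≈ 65.8 kN (tensile)

The ends cannot move, so σ = EαΔT = 140×10³ × 1.4×10⁻⁶ × 121 = 23.72 MPa.
Then P = σA = 23.72 × 2775 mm² = 65.81 kN, tensile.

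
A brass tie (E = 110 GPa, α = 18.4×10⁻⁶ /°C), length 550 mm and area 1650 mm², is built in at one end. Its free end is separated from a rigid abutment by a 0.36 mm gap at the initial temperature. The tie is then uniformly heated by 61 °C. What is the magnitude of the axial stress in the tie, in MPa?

If the wall were absent the tie would grow by αΔT L = 18.4×10⁻⁶ × 61 × 550 = 0.6173 mm.
This exceeds the 0.36 mm gap, so the wall pushes back. The portion of expansion that must be recovered elastically is δ_free − gap = 0.6173 − 0.36 = 0.2573 mm.
So σ = E(δ_free − g)/L = 110×10³ × 0.2573/550 = 51.46 MPa.

σ ≈ 51.5 MPa (compressive)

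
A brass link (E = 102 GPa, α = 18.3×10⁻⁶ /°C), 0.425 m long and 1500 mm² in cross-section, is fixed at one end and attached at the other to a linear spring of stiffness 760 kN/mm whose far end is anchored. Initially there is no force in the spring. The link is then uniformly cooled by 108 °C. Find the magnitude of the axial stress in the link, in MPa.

σ ≈ 137 MPa (tensile)

The unrestrained thermal change is αΔT L = 18.3×10⁻⁶ × 108 × 425 = 0.84 mm.
With a force P in the spring, the elastic change of the link is PL/(AE) and that of the spring is P/k; compatibility requires their sum to equal δ_free.
P [ L/(AE) + 1/k ] = δ_free → P [ 425/(1500×102×10³) + 1/(760×10³) ] = 0.84.
P = 0.84 / 4.094×10⁻⁶ = 205200 N.
σ = P/A = 205200/1500 = 136.8 MPa.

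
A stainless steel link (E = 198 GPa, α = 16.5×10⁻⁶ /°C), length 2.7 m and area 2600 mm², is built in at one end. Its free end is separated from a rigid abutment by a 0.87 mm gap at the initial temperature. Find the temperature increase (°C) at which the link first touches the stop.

Contact occurs when the free expansion equals the gap: αΔT L = 0.87 mm.
ΔT = 0.87 / (16.5×10⁻⁶ × 2700) = 19.53 °C.

ΔT ≈ 19.5 °C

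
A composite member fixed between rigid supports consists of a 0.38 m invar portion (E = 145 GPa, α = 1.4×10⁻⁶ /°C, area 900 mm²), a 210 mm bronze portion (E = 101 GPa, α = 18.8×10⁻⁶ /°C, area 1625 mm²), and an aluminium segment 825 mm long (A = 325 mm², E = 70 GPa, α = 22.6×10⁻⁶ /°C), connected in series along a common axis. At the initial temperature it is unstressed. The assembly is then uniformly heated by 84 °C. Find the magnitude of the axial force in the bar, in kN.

With the walls removed the bar would change length by δ_free = Σ αᵢΔT Lᵢ = 1.4×10⁻⁶×84×380 + 18.8×10⁻⁶×84×210 + 22.6×10⁻⁶×84×825 = 1.942 mm.
Since the ends are fixed, an axial force P builds up, equal in every segment, with P · Σ Lᵢ/(AᵢEᵢ) = δ_free.
Σ Lᵢ/(AᵢEᵢ) = 380/(900×145×10³) + 210/(1625×101×10³) + 825/(325×70×10³) = 4.046×10⁻⁵ mm/N.
P = 1.942 / 4.046×10⁻⁵ = 48020 N = 48.02 kN, compressive.

P ≈ 48 kN (compressive)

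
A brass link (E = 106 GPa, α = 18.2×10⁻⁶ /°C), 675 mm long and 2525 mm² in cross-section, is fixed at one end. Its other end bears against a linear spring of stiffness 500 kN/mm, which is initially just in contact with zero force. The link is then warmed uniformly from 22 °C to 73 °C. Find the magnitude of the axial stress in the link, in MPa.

σ ≈ 54.9 MPa (compressive)

Free thermal expansion: δ_free = αΔT L = 18.2×10⁻⁶ × 51 × 675 = 0.6265 mm.
Let P be the compressive force at the spring. The link shortens elastically by PL/(AE) and the spring compresses by P/k; together these equal δ_free.
So P = δ_free / [L/(AE) + 1/k] = 0.6265 / [ 675/(2525×106×10³) + 1/(500×10³) ].
P = 0.6265 / 4.522×10⁻⁶ = 138600 N.
σ = P/A = 138600/2525 = 54.87 MPa.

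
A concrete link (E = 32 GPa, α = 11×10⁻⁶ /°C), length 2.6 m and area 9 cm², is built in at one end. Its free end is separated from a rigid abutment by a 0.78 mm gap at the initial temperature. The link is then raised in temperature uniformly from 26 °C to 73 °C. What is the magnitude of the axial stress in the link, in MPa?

Unrestrained expansion: δ_free = αΔT L = 11×10⁻⁶ × 47 × 2600 = 1.344 mm.
The gap closes (δ_free > 0.78 mm) and the wall then resists a further 1.344 − 0.78 = 0.5642 mm of expansion.
So σ = E(δ_free − g)/L = 32×10³ × 0.5642/2600 = 6.944 MPa.

σ ≈ 6.94 MPa (compressive)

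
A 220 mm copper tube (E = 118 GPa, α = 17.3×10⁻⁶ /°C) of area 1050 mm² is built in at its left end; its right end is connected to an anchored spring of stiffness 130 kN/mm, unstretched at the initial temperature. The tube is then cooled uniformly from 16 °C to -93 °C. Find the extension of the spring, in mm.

Free thermal contraction: δ_free = αΔT L = 17.3×10⁻⁶ × 109 × 220 = 0.4149 mm.
With a force P in the spring, the elastic change of the tube is PL/(AE) and that of the spring is P/k; compatibility requires their sum to equal δ_free.
P [ L/(AE) + 1/k ] = δ_free → P [ 220/(1050×118×10³) + 1/(130×10³) ] = 0.4149.
P = 0.4149 / 9.468×10⁻⁶ = 43820 N.
Spring extension = P/k = 43820/(130×10³) = 0.3371 mm.

δ ≈ 0.337 mm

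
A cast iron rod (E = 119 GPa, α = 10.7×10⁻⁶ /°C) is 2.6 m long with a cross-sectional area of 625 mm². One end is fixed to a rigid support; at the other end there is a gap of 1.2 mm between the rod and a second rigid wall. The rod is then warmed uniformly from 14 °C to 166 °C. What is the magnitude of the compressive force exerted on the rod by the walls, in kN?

P ≈ 86.6 kN

Unrestrained expansion: δ_free = αΔT L = 10.7×10⁻⁶ × 152 × 2600 = 4.229 mm.
The gap closes (δ_free > 1.2 mm) and the wall then resists a further 4.229 − 1.2 = 3.029 mm of expansion.
Compatibility: PL/(AE) = 3.029 mm, so σ = P/A = E × (3.029/2600) = 138.6 MPa.
Force on the wall = σA = 138.6 × 625 mm² = 86.64 kN.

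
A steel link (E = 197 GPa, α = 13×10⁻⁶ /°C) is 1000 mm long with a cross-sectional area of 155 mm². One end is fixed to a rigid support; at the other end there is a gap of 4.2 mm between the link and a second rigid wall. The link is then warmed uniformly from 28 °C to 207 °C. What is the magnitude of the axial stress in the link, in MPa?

σ ≈ 0 MPa

Unrestrained expansion: δ_free = αΔT L = 13×10⁻⁶ × 179 × 1000 = 2.327 mm.
Since δ_free = 2.33 mm is less than the 4.2 mm gap, the link never touches the wall. No axial force develops.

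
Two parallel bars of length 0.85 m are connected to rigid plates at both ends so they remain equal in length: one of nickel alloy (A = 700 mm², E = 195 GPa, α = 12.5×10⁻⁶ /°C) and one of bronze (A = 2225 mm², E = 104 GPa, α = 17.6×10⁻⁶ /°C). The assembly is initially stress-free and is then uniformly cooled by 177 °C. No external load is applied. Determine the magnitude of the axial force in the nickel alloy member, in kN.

Equilibrium of a rigid end plate with no external load gives equal and opposite internal forces ±P in the two members. Since α_{bronze} > α_{nickel alloy}, cooling drives the bronze into tension and the nickel alloy into compression.
Setting the final lengths equal and cancelling L: (α₁ − α₂)ΔT = P/(A₁E₁) + P/(A₂E₂).
|α₁ − α₂|·ΔT = 5.1×10⁻⁶ × 177 = 0.0009027.
1/(A₁E₁) + 1/(A₂E₂) = 1/(700×195×10³) + 1/(2225×104×10³) = 1.165×10⁻⁸ N⁻¹.
So P = 0.0009027 / 1.165×10⁻⁸ = 77.5 kN.

P ≈ 77.5 kN (compressive in the nickel alloy)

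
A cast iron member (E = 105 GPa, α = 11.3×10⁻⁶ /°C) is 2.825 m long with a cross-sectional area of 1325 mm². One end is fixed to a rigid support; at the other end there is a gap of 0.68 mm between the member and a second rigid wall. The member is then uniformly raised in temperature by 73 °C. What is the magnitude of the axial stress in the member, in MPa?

Free thermal elongation = αΔT L = 11.3×10⁻⁶ × 73 × 2825 = 2.33 mm.
After closing the 0.68 mm clearance, 2.33 − 0.68 = 1.65 mm of expansion remains to be suppressed by the wall.
That suppressed elongation corresponds to σ = E·Δ/L = 105×10³ × 1.65/2825 = 61.34 MPa.

σ ≈ 61.3 MPa (compressive)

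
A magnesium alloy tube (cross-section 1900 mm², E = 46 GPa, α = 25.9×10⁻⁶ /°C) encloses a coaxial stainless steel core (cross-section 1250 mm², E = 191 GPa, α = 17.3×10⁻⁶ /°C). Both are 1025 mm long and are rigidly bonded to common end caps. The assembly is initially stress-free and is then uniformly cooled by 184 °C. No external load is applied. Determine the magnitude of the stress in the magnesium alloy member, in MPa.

σ ≈ 53.3 MPa (tensile)

The magnesium alloy has the larger α, so on cooling it would change length more than the stainless steel if both were free. The rigid plates force a common final length, so the magnesium alloy is put into tension and the stainless steel into compression, with equal and opposite forces P (no external load).
Setting the final lengths equal and cancelling L: (α₁ − α₂)ΔT = P/(A₁E₁) + P/(A₂E₂).
|α₁ − α₂|·ΔT = 8.6×10⁻⁶ × 184 = 0.001582.
1/(A₁E₁) + 1/(A₂E₂) = 1/(1900×46×10³) + 1/(1250×191×10³) = 1.563×10⁻⁸ N⁻¹.
P = 0.001582 / 1.563×10⁻⁸ = 101200 N = 101.2 kN.
σ_{magnesium alloy} = P/A₁ = 101200/1900 = 53.28 MPa, tensile.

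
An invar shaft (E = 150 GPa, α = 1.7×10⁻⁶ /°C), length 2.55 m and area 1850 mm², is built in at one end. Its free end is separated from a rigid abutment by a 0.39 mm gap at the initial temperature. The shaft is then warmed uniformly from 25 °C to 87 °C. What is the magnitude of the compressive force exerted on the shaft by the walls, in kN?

Free thermal elongation = αΔT L = 1.7×10⁻⁶ × 62 × 2550 = 0.2688 mm.
Since δ_free = 0.269 mm is less than the 0.39 mm gap, the shaft never touches the wall. No axial force develops.

P ≈ 0 kN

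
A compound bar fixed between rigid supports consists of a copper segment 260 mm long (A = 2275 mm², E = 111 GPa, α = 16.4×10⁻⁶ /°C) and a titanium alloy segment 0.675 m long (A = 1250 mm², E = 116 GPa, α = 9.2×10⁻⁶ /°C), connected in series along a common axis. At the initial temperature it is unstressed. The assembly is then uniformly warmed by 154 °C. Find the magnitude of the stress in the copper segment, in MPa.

σ ≈ 125 MPa (compressive)

With the walls removed the bar would change length by δ_free = Σ αᵢΔT Lᵢ = 16.4×10⁻⁶×154×260 + 9.2×10⁻⁶×154×675 = 1.613 mm.
The walls prevent any net length change, so an axial force P (same in every segment) develops. Compatibility: P · Σ Lᵢ/(AᵢEᵢ) = δ_free.
Σ Lᵢ/(AᵢEᵢ) = 260/(2275×111×10³) + 675/(1250×116×10³) = 5.685×10⁻⁶ mm/N.
So P = 1.613 / 5.685×10⁻⁶ = 283.7 kN, compressive.
σ_{copper} = P / A = 283700 / 2275 = 124.7 MPa.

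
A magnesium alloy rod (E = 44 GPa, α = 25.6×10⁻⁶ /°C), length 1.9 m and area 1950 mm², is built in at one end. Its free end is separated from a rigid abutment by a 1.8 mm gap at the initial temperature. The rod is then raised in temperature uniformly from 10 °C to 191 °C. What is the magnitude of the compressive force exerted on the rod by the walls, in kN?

Free thermal elongation = αΔT L = 25.6×10⁻⁶ × 181 × 1900 = 8.804 mm.
The gap closes (δ_free > 1.8 mm) and the wall then resists a further 8.804 − 1.8 = 7.004 mm of expansion.
Compatibility: PL/(AE) = 7.004 mm, so σ = P/A = E × (7.004/1900) = 162.2 MPa.
P = σA = 162.2 × 1950 = 316.3 kN.

P ≈ 316 kN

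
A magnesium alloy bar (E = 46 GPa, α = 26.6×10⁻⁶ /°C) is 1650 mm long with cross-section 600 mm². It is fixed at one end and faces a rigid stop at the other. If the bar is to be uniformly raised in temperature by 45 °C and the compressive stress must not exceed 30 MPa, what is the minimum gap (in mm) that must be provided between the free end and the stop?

Free expansion if unrestrained: δ_free = αΔT L = 26.6×10⁻⁶ × 45 × 1650 = 1.975 mm.
A stress of 30 MPa corresponds to the wall pushing the bar back by σL/E = 30×1650/(46×10³) = 1.076 mm.
The gap must absorb the remainder: g_min = 1.975 − 1.076 = 0.899 mm.

g ≈ 0.899 mm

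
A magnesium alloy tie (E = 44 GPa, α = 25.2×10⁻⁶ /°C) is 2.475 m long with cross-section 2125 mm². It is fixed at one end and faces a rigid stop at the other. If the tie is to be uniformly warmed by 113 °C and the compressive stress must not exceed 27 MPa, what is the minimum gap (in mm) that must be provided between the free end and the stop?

g ≈ 5.53 mm

With no wall the tie would lengthen by αΔT L = 25.2×10⁻⁶ × 113 × 2475 = 7.048 mm.
A stress of 27 MPa corresponds to the wall pushing the tie back by σL/E = 27×2475/(44×10³) = 1.519 mm.
The gap must absorb the remainder: g_min = 7.048 − 1.519 = 5.529 mm.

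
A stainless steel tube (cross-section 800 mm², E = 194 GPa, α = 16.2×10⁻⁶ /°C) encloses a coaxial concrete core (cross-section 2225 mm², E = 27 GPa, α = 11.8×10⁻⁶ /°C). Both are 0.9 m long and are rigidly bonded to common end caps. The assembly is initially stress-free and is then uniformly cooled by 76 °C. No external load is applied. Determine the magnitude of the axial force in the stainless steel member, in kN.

P ≈ 14.5 kN (tensile in the stainless steel)

The stainless steel has the larger α, so on cooling it would change length more than the concrete if both were free. The rigid plates force a common final length, so the stainless steel is put into tension and the concrete into compression, with equal and opposite forces P (no external load).
Setting the final lengths equal and cancelling L: (α₁ − α₂)ΔT = P/(A₁E₁) + P/(A₂E₂).
|α₁ − α₂|·ΔT = 4.4×10⁻⁶ × 76 = 0.0003344.
1/(A₁E₁) + 1/(A₂E₂) = 1/(800×194×10³) + 1/(2225×27×10³) = 2.309×10⁻⁸ N⁻¹.
So P = 0.0003344 / 2.309×10⁻⁸ = 14.48 kN.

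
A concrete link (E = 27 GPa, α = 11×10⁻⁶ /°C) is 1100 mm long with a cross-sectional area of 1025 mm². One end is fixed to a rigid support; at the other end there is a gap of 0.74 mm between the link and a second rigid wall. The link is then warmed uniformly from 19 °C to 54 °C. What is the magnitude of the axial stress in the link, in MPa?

σ ≈ 0 MPa

Unrestrained expansion: δ_free = αΔT L = 11×10⁻⁶ × 35 × 1100 = 0.4235 mm.
This is smaller than the 0.74 mm clearance, so the link expands freely without reaching the stop — the stress is zero.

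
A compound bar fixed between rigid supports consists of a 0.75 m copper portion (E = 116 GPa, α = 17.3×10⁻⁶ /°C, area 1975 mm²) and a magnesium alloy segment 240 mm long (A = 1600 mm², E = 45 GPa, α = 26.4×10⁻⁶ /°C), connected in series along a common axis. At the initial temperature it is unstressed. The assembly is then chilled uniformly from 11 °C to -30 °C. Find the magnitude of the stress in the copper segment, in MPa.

Free thermal contraction of the whole bar: Σ αᵢΔT Lᵢ = 17.3×10⁻⁶×41×750 + 26.4×10⁻⁶×41×240 = 0.7918 mm.
Since the ends are fixed, an axial force P builds up, equal in every segment, with P · Σ Lᵢ/(AᵢEᵢ) = δ_free.
Σ Lᵢ/(AᵢEᵢ) = 750/(1975×116×10³) + 240/(1600×45×10³) = 6.607×10⁻⁶ mm/N.
Hence P = δ_free / Σ(L/AE) = 0.7918/6.607×10⁻⁶ = 119.8 kN (tensile).
σ_{copper} = P / A = 119800 / 1975 = 60.68 MPa.

σ ≈ 60.7 MPa (tensile)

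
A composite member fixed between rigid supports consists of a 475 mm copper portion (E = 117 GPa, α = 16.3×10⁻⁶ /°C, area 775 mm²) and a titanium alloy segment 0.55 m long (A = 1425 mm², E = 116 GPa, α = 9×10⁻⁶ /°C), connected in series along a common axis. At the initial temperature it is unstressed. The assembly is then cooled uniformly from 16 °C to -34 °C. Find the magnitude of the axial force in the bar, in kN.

Free thermal contraction of the whole bar: Σ αᵢΔT Lᵢ = 16.3×10⁻⁶×50×475 + 9×10⁻⁶×50×550 = 0.6346 mm.
The rigid supports impose zero overall length change; the single axial force P common to all segments must satisfy P Σ Lᵢ/(AᵢEᵢ) = δ_free.
Σ Lᵢ/(AᵢEᵢ) = 475/(775×117×10³) + 550/(1425×116×10³) = 8.566×10⁻⁶ mm/N.
So P = 0.6346 / 8.566×10⁻⁶ = 74.09 kN, tensile.

P ≈ 74.1 kN (tensile)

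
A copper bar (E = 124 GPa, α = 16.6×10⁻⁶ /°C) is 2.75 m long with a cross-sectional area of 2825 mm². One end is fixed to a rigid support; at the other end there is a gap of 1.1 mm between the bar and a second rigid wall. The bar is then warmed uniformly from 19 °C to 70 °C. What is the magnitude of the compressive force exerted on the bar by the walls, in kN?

Free thermal elongation = αΔT L = 16.6×10⁻⁶ × 51 × 2750 = 2.328 mm.
The gap closes (δ_free > 1.1 mm) and the wall then resists a further 2.328 − 1.1 = 1.228 mm of expansion.
That suppressed elongation corresponds to σ = E·Δ/L = 124×10³ × 1.228/2750 = 55.38 MPa.
Force on the wall = σA = 55.38 × 2825 mm² = 156.4 kN.

P ≈ 156 kN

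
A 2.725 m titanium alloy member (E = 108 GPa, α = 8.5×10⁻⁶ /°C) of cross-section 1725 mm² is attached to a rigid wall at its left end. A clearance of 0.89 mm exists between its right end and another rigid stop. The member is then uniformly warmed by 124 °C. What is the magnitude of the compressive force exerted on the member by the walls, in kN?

P ≈ 136 kN

Free thermal elongation = αΔT L = 8.5×10⁻⁶ × 124 × 2725 = 2.872 mm.
The gap closes (δ_free > 0.89 mm) and the wall then resists a further 2.872 − 0.89 = 1.982 mm of expansion.
That suppressed elongation corresponds to σ = E·Δ/L = 108×10³ × 1.982/2725 = 78.56 MPa.
P = σA = 78.56 × 1725 = 135.5 kN.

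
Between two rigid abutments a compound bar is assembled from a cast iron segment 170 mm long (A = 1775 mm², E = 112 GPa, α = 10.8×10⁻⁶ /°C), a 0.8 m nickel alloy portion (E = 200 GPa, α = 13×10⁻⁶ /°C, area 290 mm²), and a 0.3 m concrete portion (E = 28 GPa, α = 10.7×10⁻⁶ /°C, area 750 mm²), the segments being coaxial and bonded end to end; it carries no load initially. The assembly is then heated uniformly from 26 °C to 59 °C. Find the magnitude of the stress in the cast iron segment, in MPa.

With the walls removed the bar would change length by δ_free = Σ αᵢΔT Lᵢ = 10.8×10⁻⁶×33×170 + 13×10⁻⁶×33×800 + 10.7×10⁻⁶×33×300 = 0.5097 mm.
Since the ends are fixed, an axial force P builds up, equal in every segment, with P · Σ Lᵢ/(AᵢEᵢ) = δ_free.
The series flexibility is Σ Lᵢ/(AᵢEᵢ) = 170/(1775×112×10³) + 800/(290×200×10³) + 300/(750×28×10³) = 2.893×10⁻⁵ mm/N.
Hence P = δ_free / Σ(L/AE) = 0.5097/2.893×10⁻⁵ = 17.62 kN (compressive).
σ_{cast iron} = P / A = 17620 / 1775 = 9.925 MPa.

σ ≈ 9.92 MPa (compressive)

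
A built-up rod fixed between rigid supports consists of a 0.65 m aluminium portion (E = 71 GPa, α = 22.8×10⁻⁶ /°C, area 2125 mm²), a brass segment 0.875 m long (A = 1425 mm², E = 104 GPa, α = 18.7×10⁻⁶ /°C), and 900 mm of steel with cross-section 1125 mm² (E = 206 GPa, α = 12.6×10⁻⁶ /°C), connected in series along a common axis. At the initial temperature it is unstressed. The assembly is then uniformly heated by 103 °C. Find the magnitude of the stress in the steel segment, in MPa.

If the supports were absent, the total length change would be Σ αᵢΔT Lᵢ = 22.8×10⁻⁶×103×650 + 18.7×10⁻⁶×103×875 + 12.6×10⁻⁶×103×900 = 4.38 mm.
Since the ends are fixed, an axial force P builds up, equal in every segment, with P · Σ Lᵢ/(AᵢEᵢ) = δ_free.
The series flexibility is Σ Lᵢ/(AᵢEᵢ) = 650/(2125×71×10³) + 875/(1425×104×10³) + 900/(1125×206×10³) = 1.41×10⁻⁵ mm/N.
So P = 4.38 / 1.41×10⁻⁵ = 310.7 kN, compressive.
σ_{steel} = P / A = 310700 / 1125 = 276.2 MPa.

σ ≈ 276 MPa (compressive)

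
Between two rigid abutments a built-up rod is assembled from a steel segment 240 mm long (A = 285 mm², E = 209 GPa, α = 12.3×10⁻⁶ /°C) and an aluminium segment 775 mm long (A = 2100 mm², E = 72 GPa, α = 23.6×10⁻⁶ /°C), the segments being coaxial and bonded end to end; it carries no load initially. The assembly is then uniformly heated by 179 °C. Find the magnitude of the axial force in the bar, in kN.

With the walls removed the bar would change length by δ_free = Σ αᵢΔT Lᵢ = 12.3×10⁻⁶×179×240 + 23.6×10⁻⁶×179×775 = 3.802 mm.
The walls prevent any net length change, so an axial force P (same in every segment) develops. Compatibility: P · Σ Lᵢ/(AᵢEᵢ) = δ_free.
The series flexibility is Σ Lᵢ/(AᵢEᵢ) = 240/(285×209×10³) + 775/(2100×72×10³) = 9.155×10⁻⁶ mm/N.
So P = 3.802 / 9.155×10⁻⁶ = 415.3 kN, compressive.

P ≈ 415 kN (compressive)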